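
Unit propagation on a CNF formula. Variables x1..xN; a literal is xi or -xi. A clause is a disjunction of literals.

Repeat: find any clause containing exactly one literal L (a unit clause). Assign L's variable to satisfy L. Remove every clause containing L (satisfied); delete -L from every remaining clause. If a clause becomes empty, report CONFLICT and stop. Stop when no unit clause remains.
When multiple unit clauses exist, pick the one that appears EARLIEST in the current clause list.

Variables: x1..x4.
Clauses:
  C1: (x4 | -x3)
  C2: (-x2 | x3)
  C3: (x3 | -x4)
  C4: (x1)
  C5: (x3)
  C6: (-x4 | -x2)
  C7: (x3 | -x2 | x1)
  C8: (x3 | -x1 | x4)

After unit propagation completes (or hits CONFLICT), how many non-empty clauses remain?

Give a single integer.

Answer: 0

Derivation:
unit clause [1] forces x1=T; simplify:
  drop -1 from [3, -1, 4] -> [3, 4]
  satisfied 2 clause(s); 6 remain; assigned so far: [1]
unit clause [3] forces x3=T; simplify:
  drop -3 from [4, -3] -> [4]
  satisfied 4 clause(s); 2 remain; assigned so far: [1, 3]
unit clause [4] forces x4=T; simplify:
  drop -4 from [-4, -2] -> [-2]
  satisfied 1 clause(s); 1 remain; assigned so far: [1, 3, 4]
unit clause [-2] forces x2=F; simplify:
  satisfied 1 clause(s); 0 remain; assigned so far: [1, 2, 3, 4]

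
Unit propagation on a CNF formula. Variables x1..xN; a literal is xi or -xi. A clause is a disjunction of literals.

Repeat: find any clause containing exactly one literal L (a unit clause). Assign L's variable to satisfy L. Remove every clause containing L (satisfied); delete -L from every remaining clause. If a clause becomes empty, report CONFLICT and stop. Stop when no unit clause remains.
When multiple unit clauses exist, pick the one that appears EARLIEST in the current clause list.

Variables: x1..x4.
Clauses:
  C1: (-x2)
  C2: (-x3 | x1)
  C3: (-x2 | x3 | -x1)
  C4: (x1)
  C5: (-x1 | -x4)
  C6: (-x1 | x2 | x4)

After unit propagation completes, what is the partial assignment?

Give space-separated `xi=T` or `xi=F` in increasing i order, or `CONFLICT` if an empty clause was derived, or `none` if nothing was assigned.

Answer: CONFLICT

Derivation:
unit clause [-2] forces x2=F; simplify:
  drop 2 from [-1, 2, 4] -> [-1, 4]
  satisfied 2 clause(s); 4 remain; assigned so far: [2]
unit clause [1] forces x1=T; simplify:
  drop -1 from [-1, -4] -> [-4]
  drop -1 from [-1, 4] -> [4]
  satisfied 2 clause(s); 2 remain; assigned so far: [1, 2]
unit clause [-4] forces x4=F; simplify:
  drop 4 from [4] -> [] (empty!)
  satisfied 1 clause(s); 1 remain; assigned so far: [1, 2, 4]
CONFLICT (empty clause)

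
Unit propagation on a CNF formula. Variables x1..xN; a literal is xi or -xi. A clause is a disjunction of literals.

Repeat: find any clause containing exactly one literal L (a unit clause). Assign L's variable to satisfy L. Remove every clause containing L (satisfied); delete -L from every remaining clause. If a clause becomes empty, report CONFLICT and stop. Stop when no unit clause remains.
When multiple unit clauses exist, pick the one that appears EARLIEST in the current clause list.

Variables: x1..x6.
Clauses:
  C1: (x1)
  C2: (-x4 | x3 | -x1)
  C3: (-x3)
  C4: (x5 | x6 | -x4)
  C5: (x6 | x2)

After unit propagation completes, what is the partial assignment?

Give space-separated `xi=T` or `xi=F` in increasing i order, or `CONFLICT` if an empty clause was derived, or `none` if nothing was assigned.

unit clause [1] forces x1=T; simplify:
  drop -1 from [-4, 3, -1] -> [-4, 3]
  satisfied 1 clause(s); 4 remain; assigned so far: [1]
unit clause [-3] forces x3=F; simplify:
  drop 3 from [-4, 3] -> [-4]
  satisfied 1 clause(s); 3 remain; assigned so far: [1, 3]
unit clause [-4] forces x4=F; simplify:
  satisfied 2 clause(s); 1 remain; assigned so far: [1, 3, 4]

Answer: x1=T x3=F x4=F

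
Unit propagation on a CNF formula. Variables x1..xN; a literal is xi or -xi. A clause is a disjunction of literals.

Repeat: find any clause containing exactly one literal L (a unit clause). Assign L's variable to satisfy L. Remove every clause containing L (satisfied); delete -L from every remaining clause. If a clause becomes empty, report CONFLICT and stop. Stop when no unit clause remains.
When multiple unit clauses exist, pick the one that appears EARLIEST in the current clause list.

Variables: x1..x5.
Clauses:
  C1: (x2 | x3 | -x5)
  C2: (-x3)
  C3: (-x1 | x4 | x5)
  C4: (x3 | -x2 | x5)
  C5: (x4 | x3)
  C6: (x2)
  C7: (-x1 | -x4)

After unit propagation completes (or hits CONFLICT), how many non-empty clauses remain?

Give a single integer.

Answer: 0

Derivation:
unit clause [-3] forces x3=F; simplify:
  drop 3 from [2, 3, -5] -> [2, -5]
  drop 3 from [3, -2, 5] -> [-2, 5]
  drop 3 from [4, 3] -> [4]
  satisfied 1 clause(s); 6 remain; assigned so far: [3]
unit clause [4] forces x4=T; simplify:
  drop -4 from [-1, -4] -> [-1]
  satisfied 2 clause(s); 4 remain; assigned so far: [3, 4]
unit clause [2] forces x2=T; simplify:
  drop -2 from [-2, 5] -> [5]
  satisfied 2 clause(s); 2 remain; assigned so far: [2, 3, 4]
unit clause [5] forces x5=T; simplify:
  satisfied 1 clause(s); 1 remain; assigned so far: [2, 3, 4, 5]
unit clause [-1] forces x1=F; simplify:
  satisfied 1 clause(s); 0 remain; assigned so far: [1, 2, 3, 4, 5]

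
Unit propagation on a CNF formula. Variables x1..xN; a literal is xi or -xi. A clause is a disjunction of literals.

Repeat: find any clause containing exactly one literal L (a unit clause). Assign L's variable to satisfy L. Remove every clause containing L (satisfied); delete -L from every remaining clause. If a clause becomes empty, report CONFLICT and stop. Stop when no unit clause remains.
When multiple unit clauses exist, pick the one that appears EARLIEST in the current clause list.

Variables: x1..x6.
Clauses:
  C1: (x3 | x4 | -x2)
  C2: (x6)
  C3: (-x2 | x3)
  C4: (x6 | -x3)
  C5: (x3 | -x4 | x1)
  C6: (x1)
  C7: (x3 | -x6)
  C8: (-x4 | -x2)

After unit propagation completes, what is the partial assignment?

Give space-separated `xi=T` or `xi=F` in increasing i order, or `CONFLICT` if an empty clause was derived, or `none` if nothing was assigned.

unit clause [6] forces x6=T; simplify:
  drop -6 from [3, -6] -> [3]
  satisfied 2 clause(s); 6 remain; assigned so far: [6]
unit clause [1] forces x1=T; simplify:
  satisfied 2 clause(s); 4 remain; assigned so far: [1, 6]
unit clause [3] forces x3=T; simplify:
  satisfied 3 clause(s); 1 remain; assigned so far: [1, 3, 6]

Answer: x1=T x3=T x6=T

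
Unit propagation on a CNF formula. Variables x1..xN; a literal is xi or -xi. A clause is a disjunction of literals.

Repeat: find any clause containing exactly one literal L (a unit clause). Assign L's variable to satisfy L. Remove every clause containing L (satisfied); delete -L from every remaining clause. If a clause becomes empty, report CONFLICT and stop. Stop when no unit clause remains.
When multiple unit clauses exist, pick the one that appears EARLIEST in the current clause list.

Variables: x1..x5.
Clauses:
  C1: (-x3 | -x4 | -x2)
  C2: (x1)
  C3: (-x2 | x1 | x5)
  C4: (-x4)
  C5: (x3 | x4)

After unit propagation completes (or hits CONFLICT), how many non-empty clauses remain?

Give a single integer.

Answer: 0

Derivation:
unit clause [1] forces x1=T; simplify:
  satisfied 2 clause(s); 3 remain; assigned so far: [1]
unit clause [-4] forces x4=F; simplify:
  drop 4 from [3, 4] -> [3]
  satisfied 2 clause(s); 1 remain; assigned so far: [1, 4]
unit clause [3] forces x3=T; simplify:
  satisfied 1 clause(s); 0 remain; assigned so far: [1, 3, 4]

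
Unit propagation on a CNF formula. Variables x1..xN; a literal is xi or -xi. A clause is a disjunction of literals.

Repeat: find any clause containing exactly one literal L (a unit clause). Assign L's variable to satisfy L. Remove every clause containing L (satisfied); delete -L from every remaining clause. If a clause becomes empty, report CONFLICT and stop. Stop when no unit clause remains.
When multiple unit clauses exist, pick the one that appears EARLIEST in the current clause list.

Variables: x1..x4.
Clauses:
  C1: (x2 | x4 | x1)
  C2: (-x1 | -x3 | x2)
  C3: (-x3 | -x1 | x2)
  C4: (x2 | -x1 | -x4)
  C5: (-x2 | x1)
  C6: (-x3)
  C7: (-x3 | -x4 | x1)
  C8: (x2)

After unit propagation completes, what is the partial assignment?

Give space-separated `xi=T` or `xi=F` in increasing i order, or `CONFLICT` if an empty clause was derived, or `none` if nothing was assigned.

Answer: x1=T x2=T x3=F

Derivation:
unit clause [-3] forces x3=F; simplify:
  satisfied 4 clause(s); 4 remain; assigned so far: [3]
unit clause [2] forces x2=T; simplify:
  drop -2 from [-2, 1] -> [1]
  satisfied 3 clause(s); 1 remain; assigned so far: [2, 3]
unit clause [1] forces x1=T; simplify:
  satisfied 1 clause(s); 0 remain; assigned so far: [1, 2, 3]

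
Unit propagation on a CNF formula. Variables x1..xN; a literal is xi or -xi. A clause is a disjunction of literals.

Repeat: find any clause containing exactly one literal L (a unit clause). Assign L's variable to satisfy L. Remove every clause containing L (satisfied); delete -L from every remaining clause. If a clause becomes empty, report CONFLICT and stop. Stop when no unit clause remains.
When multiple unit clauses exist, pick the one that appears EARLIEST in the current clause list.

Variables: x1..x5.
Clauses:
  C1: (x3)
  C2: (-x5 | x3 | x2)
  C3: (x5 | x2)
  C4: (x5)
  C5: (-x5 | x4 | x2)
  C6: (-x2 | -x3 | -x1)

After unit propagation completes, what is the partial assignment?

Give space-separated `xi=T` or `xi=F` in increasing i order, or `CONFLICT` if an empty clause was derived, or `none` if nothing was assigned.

Answer: x3=T x5=T

Derivation:
unit clause [3] forces x3=T; simplify:
  drop -3 from [-2, -3, -1] -> [-2, -1]
  satisfied 2 clause(s); 4 remain; assigned so far: [3]
unit clause [5] forces x5=T; simplify:
  drop -5 from [-5, 4, 2] -> [4, 2]
  satisfied 2 clause(s); 2 remain; assigned so far: [3, 5]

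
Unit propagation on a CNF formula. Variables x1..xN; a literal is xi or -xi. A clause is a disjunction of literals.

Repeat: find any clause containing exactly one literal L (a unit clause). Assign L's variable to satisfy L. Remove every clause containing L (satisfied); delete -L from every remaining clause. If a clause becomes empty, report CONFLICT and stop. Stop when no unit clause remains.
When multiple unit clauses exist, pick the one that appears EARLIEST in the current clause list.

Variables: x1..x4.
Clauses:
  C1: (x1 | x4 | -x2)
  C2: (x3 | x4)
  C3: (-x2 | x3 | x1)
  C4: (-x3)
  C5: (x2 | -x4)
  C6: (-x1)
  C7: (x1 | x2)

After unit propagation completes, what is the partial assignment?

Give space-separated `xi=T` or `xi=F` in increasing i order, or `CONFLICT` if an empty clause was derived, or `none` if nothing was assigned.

Answer: CONFLICT

Derivation:
unit clause [-3] forces x3=F; simplify:
  drop 3 from [3, 4] -> [4]
  drop 3 from [-2, 3, 1] -> [-2, 1]
  satisfied 1 clause(s); 6 remain; assigned so far: [3]
unit clause [4] forces x4=T; simplify:
  drop -4 from [2, -4] -> [2]
  satisfied 2 clause(s); 4 remain; assigned so far: [3, 4]
unit clause [2] forces x2=T; simplify:
  drop -2 from [-2, 1] -> [1]
  satisfied 2 clause(s); 2 remain; assigned so far: [2, 3, 4]
unit clause [1] forces x1=T; simplify:
  drop -1 from [-1] -> [] (empty!)
  satisfied 1 clause(s); 1 remain; assigned so far: [1, 2, 3, 4]
CONFLICT (empty clause)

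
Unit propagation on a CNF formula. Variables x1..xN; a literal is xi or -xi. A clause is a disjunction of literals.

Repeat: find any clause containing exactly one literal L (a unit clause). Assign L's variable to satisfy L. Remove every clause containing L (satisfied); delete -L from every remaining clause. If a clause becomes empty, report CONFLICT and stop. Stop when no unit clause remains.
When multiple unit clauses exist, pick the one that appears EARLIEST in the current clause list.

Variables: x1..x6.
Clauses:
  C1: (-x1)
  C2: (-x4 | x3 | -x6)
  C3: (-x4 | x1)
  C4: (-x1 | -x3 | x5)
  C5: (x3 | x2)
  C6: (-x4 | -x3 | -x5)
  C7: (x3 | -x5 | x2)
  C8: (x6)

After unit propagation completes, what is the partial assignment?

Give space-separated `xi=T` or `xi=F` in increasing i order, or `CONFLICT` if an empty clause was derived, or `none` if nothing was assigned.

Answer: x1=F x4=F x6=T

Derivation:
unit clause [-1] forces x1=F; simplify:
  drop 1 from [-4, 1] -> [-4]
  satisfied 2 clause(s); 6 remain; assigned so far: [1]
unit clause [-4] forces x4=F; simplify:
  satisfied 3 clause(s); 3 remain; assigned so far: [1, 4]
unit clause [6] forces x6=T; simplify:
  satisfied 1 clause(s); 2 remain; assigned so far: [1, 4, 6]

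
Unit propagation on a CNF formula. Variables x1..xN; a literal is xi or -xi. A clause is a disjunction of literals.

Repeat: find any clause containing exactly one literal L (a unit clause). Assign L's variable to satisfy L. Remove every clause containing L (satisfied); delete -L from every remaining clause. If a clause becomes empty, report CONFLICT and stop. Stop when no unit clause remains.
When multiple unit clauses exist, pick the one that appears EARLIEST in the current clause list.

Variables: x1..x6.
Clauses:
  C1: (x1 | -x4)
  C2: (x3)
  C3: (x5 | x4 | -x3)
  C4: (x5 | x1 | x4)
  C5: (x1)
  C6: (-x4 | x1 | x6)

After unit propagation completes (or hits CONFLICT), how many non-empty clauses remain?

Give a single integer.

Answer: 1

Derivation:
unit clause [3] forces x3=T; simplify:
  drop -3 from [5, 4, -3] -> [5, 4]
  satisfied 1 clause(s); 5 remain; assigned so far: [3]
unit clause [1] forces x1=T; simplify:
  satisfied 4 clause(s); 1 remain; assigned so far: [1, 3]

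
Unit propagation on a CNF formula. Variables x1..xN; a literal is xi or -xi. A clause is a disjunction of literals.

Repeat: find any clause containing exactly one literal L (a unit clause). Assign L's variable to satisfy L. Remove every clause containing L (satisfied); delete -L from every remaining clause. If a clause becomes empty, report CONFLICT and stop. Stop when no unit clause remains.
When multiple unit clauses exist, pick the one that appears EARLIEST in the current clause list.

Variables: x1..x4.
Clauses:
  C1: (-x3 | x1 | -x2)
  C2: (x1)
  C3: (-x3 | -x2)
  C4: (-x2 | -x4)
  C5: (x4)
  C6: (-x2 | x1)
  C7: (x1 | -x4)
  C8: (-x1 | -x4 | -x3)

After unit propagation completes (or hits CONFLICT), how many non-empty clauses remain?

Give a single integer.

unit clause [1] forces x1=T; simplify:
  drop -1 from [-1, -4, -3] -> [-4, -3]
  satisfied 4 clause(s); 4 remain; assigned so far: [1]
unit clause [4] forces x4=T; simplify:
  drop -4 from [-2, -4] -> [-2]
  drop -4 from [-4, -3] -> [-3]
  satisfied 1 clause(s); 3 remain; assigned so far: [1, 4]
unit clause [-2] forces x2=F; simplify:
  satisfied 2 clause(s); 1 remain; assigned so far: [1, 2, 4]
unit clause [-3] forces x3=F; simplify:
  satisfied 1 clause(s); 0 remain; assigned so far: [1, 2, 3, 4]

Answer: 0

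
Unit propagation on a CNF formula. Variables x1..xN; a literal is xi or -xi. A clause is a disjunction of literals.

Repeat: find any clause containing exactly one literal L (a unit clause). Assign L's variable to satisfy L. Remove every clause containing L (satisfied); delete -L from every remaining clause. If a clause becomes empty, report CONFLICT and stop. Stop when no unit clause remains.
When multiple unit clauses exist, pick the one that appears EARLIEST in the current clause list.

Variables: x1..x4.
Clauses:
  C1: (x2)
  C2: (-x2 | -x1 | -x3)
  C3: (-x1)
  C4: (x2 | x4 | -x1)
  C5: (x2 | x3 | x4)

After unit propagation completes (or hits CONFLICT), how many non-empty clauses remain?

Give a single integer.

unit clause [2] forces x2=T; simplify:
  drop -2 from [-2, -1, -3] -> [-1, -3]
  satisfied 3 clause(s); 2 remain; assigned so far: [2]
unit clause [-1] forces x1=F; simplify:
  satisfied 2 clause(s); 0 remain; assigned so far: [1, 2]

Answer: 0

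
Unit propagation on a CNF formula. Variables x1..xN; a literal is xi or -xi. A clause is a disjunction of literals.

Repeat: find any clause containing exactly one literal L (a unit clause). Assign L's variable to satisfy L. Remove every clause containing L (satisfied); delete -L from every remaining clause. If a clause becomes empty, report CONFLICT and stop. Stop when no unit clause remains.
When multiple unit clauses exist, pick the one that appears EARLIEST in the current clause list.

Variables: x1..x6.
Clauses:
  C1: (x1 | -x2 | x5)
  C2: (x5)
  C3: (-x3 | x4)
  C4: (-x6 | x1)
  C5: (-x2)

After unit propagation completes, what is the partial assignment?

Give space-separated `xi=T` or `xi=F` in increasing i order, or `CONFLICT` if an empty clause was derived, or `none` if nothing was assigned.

Answer: x2=F x5=T

Derivation:
unit clause [5] forces x5=T; simplify:
  satisfied 2 clause(s); 3 remain; assigned so far: [5]
unit clause [-2] forces x2=F; simplify:
  satisfied 1 clause(s); 2 remain; assigned so far: [2, 5]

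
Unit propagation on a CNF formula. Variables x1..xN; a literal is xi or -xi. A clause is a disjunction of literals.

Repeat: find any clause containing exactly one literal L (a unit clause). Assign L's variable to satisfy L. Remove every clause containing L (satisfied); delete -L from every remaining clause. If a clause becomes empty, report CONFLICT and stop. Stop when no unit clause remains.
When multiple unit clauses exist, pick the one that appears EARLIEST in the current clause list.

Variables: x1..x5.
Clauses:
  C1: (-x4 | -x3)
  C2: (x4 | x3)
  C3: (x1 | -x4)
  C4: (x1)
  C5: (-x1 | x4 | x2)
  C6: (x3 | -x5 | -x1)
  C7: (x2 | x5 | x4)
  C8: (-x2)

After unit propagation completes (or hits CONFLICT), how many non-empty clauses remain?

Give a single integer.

unit clause [1] forces x1=T; simplify:
  drop -1 from [-1, 4, 2] -> [4, 2]
  drop -1 from [3, -5, -1] -> [3, -5]
  satisfied 2 clause(s); 6 remain; assigned so far: [1]
unit clause [-2] forces x2=F; simplify:
  drop 2 from [4, 2] -> [4]
  drop 2 from [2, 5, 4] -> [5, 4]
  satisfied 1 clause(s); 5 remain; assigned so far: [1, 2]
unit clause [4] forces x4=T; simplify:
  drop -4 from [-4, -3] -> [-3]
  satisfied 3 clause(s); 2 remain; assigned so far: [1, 2, 4]
unit clause [-3] forces x3=F; simplify:
  drop 3 from [3, -5] -> [-5]
  satisfied 1 clause(s); 1 remain; assigned so far: [1, 2, 3, 4]
unit clause [-5] forces x5=F; simplify:
  satisfied 1 clause(s); 0 remain; assigned so far: [1, 2, 3, 4, 5]

Answer: 0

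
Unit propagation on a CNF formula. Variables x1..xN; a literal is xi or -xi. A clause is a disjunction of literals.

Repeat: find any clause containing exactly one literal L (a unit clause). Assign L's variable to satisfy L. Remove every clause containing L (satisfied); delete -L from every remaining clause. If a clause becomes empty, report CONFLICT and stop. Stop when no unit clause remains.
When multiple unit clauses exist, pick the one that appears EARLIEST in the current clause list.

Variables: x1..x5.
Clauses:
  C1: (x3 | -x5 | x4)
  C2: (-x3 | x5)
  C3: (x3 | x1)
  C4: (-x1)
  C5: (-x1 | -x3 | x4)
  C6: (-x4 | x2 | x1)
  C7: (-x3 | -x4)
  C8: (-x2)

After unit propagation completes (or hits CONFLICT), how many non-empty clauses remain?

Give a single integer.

Answer: 0

Derivation:
unit clause [-1] forces x1=F; simplify:
  drop 1 from [3, 1] -> [3]
  drop 1 from [-4, 2, 1] -> [-4, 2]
  satisfied 2 clause(s); 6 remain; assigned so far: [1]
unit clause [3] forces x3=T; simplify:
  drop -3 from [-3, 5] -> [5]
  drop -3 from [-3, -4] -> [-4]
  satisfied 2 clause(s); 4 remain; assigned so far: [1, 3]
unit clause [5] forces x5=T; simplify:
  satisfied 1 clause(s); 3 remain; assigned so far: [1, 3, 5]
unit clause [-4] forces x4=F; simplify:
  satisfied 2 clause(s); 1 remain; assigned so far: [1, 3, 4, 5]
unit clause [-2] forces x2=F; simplify:
  satisfied 1 clause(s); 0 remain; assigned so far: [1, 2, 3, 4, 5]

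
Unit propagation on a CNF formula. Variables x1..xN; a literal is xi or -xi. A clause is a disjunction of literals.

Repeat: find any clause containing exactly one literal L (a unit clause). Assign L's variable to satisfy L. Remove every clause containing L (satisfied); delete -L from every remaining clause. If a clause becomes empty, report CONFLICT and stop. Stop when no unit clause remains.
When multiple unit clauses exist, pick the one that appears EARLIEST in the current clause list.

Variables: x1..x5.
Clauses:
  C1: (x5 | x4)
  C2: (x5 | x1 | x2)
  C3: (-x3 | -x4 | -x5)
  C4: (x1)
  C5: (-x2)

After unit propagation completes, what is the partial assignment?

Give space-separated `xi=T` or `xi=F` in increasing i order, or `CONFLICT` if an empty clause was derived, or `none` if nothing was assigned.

Answer: x1=T x2=F

Derivation:
unit clause [1] forces x1=T; simplify:
  satisfied 2 clause(s); 3 remain; assigned so far: [1]
unit clause [-2] forces x2=F; simplify:
  satisfied 1 clause(s); 2 remain; assigned so far: [1, 2]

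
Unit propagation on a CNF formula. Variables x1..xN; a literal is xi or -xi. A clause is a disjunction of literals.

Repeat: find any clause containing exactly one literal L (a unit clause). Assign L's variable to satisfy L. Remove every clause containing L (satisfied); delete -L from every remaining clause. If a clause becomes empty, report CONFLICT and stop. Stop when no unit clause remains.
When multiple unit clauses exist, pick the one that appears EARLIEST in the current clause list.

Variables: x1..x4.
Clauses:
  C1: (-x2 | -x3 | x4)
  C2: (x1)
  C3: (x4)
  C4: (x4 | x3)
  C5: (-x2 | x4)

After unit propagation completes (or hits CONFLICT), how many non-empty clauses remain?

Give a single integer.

Answer: 0

Derivation:
unit clause [1] forces x1=T; simplify:
  satisfied 1 clause(s); 4 remain; assigned so far: [1]
unit clause [4] forces x4=T; simplify:
  satisfied 4 clause(s); 0 remain; assigned so far: [1, 4]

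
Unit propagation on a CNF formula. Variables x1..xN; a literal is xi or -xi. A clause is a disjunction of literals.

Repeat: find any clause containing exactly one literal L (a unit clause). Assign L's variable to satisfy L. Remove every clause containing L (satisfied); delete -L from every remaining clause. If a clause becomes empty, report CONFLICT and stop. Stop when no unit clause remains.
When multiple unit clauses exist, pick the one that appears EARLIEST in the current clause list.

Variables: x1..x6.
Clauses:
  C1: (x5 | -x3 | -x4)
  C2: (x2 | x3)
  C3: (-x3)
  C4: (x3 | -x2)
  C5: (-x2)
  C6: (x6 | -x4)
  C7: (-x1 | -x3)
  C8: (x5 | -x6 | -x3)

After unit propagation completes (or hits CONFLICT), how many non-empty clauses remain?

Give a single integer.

Answer: 1

Derivation:
unit clause [-3] forces x3=F; simplify:
  drop 3 from [2, 3] -> [2]
  drop 3 from [3, -2] -> [-2]
  satisfied 4 clause(s); 4 remain; assigned so far: [3]
unit clause [2] forces x2=T; simplify:
  drop -2 from [-2] -> [] (empty!)
  drop -2 from [-2] -> [] (empty!)
  satisfied 1 clause(s); 3 remain; assigned so far: [2, 3]
CONFLICT (empty clause)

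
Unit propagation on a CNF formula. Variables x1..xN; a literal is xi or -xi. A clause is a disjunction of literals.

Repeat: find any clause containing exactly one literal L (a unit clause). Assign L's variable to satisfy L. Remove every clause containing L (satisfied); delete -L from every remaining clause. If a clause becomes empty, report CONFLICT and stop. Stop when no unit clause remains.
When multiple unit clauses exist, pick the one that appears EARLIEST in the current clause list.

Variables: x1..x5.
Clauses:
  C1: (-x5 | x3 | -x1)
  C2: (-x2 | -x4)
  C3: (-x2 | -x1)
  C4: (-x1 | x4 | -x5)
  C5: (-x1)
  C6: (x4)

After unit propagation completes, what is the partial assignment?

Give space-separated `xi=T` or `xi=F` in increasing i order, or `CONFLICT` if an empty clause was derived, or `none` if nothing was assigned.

Answer: x1=F x2=F x4=T

Derivation:
unit clause [-1] forces x1=F; simplify:
  satisfied 4 clause(s); 2 remain; assigned so far: [1]
unit clause [4] forces x4=T; simplify:
  drop -4 from [-2, -4] -> [-2]
  satisfied 1 clause(s); 1 remain; assigned so far: [1, 4]
unit clause [-2] forces x2=F; simplify:
  satisfied 1 clause(s); 0 remain; assigned so far: [1, 2, 4]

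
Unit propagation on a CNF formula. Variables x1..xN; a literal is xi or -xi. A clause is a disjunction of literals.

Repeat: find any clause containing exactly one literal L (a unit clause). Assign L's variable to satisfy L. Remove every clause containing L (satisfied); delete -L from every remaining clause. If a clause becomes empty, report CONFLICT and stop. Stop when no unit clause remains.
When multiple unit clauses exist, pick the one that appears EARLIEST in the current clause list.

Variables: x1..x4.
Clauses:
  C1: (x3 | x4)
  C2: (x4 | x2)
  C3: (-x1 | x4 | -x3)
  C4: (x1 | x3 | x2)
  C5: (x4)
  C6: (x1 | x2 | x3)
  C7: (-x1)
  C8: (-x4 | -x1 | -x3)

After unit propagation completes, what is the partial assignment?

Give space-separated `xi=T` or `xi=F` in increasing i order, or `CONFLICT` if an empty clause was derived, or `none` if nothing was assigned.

unit clause [4] forces x4=T; simplify:
  drop -4 from [-4, -1, -3] -> [-1, -3]
  satisfied 4 clause(s); 4 remain; assigned so far: [4]
unit clause [-1] forces x1=F; simplify:
  drop 1 from [1, 3, 2] -> [3, 2]
  drop 1 from [1, 2, 3] -> [2, 3]
  satisfied 2 clause(s); 2 remain; assigned so far: [1, 4]

Answer: x1=F x4=T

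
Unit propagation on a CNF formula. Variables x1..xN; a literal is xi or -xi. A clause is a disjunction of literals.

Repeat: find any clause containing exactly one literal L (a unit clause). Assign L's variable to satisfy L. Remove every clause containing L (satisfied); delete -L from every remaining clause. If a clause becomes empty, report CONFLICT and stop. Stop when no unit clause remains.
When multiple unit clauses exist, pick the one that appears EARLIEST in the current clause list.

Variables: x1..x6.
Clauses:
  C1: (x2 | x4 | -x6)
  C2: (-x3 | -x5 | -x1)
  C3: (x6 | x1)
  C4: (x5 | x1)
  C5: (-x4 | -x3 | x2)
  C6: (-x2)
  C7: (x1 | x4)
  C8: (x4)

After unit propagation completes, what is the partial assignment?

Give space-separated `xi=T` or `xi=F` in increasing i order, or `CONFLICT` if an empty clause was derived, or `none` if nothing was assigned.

unit clause [-2] forces x2=F; simplify:
  drop 2 from [2, 4, -6] -> [4, -6]
  drop 2 from [-4, -3, 2] -> [-4, -3]
  satisfied 1 clause(s); 7 remain; assigned so far: [2]
unit clause [4] forces x4=T; simplify:
  drop -4 from [-4, -3] -> [-3]
  satisfied 3 clause(s); 4 remain; assigned so far: [2, 4]
unit clause [-3] forces x3=F; simplify:
  satisfied 2 clause(s); 2 remain; assigned so far: [2, 3, 4]

Answer: x2=F x3=F x4=T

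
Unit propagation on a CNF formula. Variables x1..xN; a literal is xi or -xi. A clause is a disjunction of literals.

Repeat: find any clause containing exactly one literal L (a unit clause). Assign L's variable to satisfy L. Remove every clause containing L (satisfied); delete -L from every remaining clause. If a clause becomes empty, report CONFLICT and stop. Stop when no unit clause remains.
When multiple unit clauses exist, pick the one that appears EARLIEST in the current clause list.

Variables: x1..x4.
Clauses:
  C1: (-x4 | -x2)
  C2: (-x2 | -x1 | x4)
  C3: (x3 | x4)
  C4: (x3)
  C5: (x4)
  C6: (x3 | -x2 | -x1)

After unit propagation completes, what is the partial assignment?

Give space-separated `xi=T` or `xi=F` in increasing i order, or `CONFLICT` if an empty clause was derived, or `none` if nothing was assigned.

Answer: x2=F x3=T x4=T

Derivation:
unit clause [3] forces x3=T; simplify:
  satisfied 3 clause(s); 3 remain; assigned so far: [3]
unit clause [4] forces x4=T; simplify:
  drop -4 from [-4, -2] -> [-2]
  satisfied 2 clause(s); 1 remain; assigned so far: [3, 4]
unit clause [-2] forces x2=F; simplify:
  satisfied 1 clause(s); 0 remain; assigned so far: [2, 3, 4]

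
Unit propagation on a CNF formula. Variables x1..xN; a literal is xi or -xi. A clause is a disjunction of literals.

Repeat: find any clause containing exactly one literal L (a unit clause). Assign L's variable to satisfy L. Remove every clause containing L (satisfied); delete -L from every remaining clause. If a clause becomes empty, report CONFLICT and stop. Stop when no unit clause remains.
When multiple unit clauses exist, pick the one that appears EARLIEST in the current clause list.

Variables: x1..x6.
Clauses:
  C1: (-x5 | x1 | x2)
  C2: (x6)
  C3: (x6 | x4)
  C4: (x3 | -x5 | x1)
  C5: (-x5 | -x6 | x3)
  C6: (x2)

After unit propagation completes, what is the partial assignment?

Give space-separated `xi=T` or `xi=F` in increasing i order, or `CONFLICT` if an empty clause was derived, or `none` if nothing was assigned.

Answer: x2=T x6=T

Derivation:
unit clause [6] forces x6=T; simplify:
  drop -6 from [-5, -6, 3] -> [-5, 3]
  satisfied 2 clause(s); 4 remain; assigned so far: [6]
unit clause [2] forces x2=T; simplify:
  satisfied 2 clause(s); 2 remain; assigned so far: [2, 6]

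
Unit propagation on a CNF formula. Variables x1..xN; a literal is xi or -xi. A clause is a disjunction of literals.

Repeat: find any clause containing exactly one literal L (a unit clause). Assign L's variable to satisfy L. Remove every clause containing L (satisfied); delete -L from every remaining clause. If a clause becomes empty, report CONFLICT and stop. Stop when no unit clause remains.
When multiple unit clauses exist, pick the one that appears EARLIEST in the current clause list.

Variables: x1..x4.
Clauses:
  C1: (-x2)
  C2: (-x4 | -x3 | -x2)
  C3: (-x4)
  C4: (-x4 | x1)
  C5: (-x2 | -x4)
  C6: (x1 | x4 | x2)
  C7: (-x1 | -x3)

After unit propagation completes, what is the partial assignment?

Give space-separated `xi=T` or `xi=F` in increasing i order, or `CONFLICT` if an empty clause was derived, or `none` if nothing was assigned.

Answer: x1=T x2=F x3=F x4=F

Derivation:
unit clause [-2] forces x2=F; simplify:
  drop 2 from [1, 4, 2] -> [1, 4]
  satisfied 3 clause(s); 4 remain; assigned so far: [2]
unit clause [-4] forces x4=F; simplify:
  drop 4 from [1, 4] -> [1]
  satisfied 2 clause(s); 2 remain; assigned so far: [2, 4]
unit clause [1] forces x1=T; simplify:
  drop -1 from [-1, -3] -> [-3]
  satisfied 1 clause(s); 1 remain; assigned so far: [1, 2, 4]
unit clause [-3] forces x3=F; simplify:
  satisfied 1 clause(s); 0 remain; assigned so far: [1, 2, 3, 4]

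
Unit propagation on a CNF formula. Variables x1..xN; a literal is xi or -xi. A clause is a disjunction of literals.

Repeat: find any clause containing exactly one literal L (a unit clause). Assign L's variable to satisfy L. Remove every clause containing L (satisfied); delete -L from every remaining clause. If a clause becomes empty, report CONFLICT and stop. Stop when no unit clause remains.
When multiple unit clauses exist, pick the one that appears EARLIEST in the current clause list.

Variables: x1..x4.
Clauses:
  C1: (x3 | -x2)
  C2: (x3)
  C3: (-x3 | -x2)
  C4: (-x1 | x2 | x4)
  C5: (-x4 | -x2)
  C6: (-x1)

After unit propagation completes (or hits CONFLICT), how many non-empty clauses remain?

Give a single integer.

unit clause [3] forces x3=T; simplify:
  drop -3 from [-3, -2] -> [-2]
  satisfied 2 clause(s); 4 remain; assigned so far: [3]
unit clause [-2] forces x2=F; simplify:
  drop 2 from [-1, 2, 4] -> [-1, 4]
  satisfied 2 clause(s); 2 remain; assigned so far: [2, 3]
unit clause [-1] forces x1=F; simplify:
  satisfied 2 clause(s); 0 remain; assigned so far: [1, 2, 3]

Answer: 0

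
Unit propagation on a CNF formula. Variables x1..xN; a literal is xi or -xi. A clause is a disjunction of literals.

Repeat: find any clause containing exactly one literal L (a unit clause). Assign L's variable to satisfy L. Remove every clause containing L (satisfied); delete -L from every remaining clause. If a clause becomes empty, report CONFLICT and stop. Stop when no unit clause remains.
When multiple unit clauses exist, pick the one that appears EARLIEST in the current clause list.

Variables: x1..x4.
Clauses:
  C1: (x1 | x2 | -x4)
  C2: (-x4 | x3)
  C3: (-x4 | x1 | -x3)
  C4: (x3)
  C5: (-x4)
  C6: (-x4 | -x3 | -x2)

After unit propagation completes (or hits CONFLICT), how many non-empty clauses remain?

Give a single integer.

Answer: 0

Derivation:
unit clause [3] forces x3=T; simplify:
  drop -3 from [-4, 1, -3] -> [-4, 1]
  drop -3 from [-4, -3, -2] -> [-4, -2]
  satisfied 2 clause(s); 4 remain; assigned so far: [3]
unit clause [-4] forces x4=F; simplify:
  satisfied 4 clause(s); 0 remain; assigned so far: [3, 4]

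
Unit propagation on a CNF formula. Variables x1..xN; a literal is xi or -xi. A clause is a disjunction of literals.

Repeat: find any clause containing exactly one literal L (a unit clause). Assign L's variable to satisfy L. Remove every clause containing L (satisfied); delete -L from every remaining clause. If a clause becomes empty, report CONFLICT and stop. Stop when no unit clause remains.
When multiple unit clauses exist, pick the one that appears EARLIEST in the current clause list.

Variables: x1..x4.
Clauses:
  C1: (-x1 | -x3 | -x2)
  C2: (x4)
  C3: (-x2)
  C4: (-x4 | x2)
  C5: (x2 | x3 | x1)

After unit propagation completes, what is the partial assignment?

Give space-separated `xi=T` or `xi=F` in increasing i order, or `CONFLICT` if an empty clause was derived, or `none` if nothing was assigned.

unit clause [4] forces x4=T; simplify:
  drop -4 from [-4, 2] -> [2]
  satisfied 1 clause(s); 4 remain; assigned so far: [4]
unit clause [-2] forces x2=F; simplify:
  drop 2 from [2] -> [] (empty!)
  drop 2 from [2, 3, 1] -> [3, 1]
  satisfied 2 clause(s); 2 remain; assigned so far: [2, 4]
CONFLICT (empty clause)

Answer: CONFLICT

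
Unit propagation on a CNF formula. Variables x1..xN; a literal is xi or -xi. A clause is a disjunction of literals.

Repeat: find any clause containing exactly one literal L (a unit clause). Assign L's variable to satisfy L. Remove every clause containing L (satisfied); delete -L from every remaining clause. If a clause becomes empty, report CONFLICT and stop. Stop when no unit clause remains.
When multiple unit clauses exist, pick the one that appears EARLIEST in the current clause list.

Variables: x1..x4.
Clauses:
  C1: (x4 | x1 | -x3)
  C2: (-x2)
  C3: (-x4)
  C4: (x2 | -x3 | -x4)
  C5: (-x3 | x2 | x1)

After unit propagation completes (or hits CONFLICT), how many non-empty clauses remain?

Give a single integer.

Answer: 2

Derivation:
unit clause [-2] forces x2=F; simplify:
  drop 2 from [2, -3, -4] -> [-3, -4]
  drop 2 from [-3, 2, 1] -> [-3, 1]
  satisfied 1 clause(s); 4 remain; assigned so far: [2]
unit clause [-4] forces x4=F; simplify:
  drop 4 from [4, 1, -3] -> [1, -3]
  satisfied 2 clause(s); 2 remain; assigned so far: [2, 4]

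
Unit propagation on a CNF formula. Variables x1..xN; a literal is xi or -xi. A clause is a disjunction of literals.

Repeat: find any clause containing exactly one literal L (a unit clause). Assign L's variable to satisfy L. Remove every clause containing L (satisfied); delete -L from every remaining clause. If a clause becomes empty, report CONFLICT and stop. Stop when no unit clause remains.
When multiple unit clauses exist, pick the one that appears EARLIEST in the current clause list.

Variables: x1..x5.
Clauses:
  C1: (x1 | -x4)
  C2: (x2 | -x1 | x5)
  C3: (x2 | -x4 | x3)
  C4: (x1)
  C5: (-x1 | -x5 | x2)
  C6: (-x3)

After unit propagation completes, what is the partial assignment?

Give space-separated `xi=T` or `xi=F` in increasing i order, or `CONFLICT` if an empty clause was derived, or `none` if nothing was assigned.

unit clause [1] forces x1=T; simplify:
  drop -1 from [2, -1, 5] -> [2, 5]
  drop -1 from [-1, -5, 2] -> [-5, 2]
  satisfied 2 clause(s); 4 remain; assigned so far: [1]
unit clause [-3] forces x3=F; simplify:
  drop 3 from [2, -4, 3] -> [2, -4]
  satisfied 1 clause(s); 3 remain; assigned so far: [1, 3]

Answer: x1=T x3=F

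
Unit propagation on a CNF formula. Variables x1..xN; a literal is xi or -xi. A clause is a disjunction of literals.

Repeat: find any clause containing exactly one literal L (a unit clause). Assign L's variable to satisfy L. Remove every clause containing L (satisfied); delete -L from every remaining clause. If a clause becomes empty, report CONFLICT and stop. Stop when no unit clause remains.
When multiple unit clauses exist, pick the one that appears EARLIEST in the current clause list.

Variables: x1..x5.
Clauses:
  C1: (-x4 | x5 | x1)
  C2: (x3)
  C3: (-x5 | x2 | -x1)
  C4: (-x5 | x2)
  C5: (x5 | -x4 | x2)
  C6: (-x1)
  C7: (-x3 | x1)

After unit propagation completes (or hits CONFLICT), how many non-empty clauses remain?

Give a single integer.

Answer: 3

Derivation:
unit clause [3] forces x3=T; simplify:
  drop -3 from [-3, 1] -> [1]
  satisfied 1 clause(s); 6 remain; assigned so far: [3]
unit clause [-1] forces x1=F; simplify:
  drop 1 from [-4, 5, 1] -> [-4, 5]
  drop 1 from [1] -> [] (empty!)
  satisfied 2 clause(s); 4 remain; assigned so far: [1, 3]
CONFLICT (empty clause)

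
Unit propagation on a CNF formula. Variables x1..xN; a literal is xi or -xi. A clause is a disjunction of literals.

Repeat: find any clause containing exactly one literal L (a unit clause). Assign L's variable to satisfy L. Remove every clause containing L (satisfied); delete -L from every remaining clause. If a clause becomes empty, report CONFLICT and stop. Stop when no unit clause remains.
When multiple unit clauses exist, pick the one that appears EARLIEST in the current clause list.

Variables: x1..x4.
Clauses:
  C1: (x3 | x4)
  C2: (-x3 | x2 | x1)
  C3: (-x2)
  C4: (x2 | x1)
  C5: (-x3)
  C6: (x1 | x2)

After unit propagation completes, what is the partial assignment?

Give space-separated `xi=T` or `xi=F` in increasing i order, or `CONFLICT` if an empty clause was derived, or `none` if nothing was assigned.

unit clause [-2] forces x2=F; simplify:
  drop 2 from [-3, 2, 1] -> [-3, 1]
  drop 2 from [2, 1] -> [1]
  drop 2 from [1, 2] -> [1]
  satisfied 1 clause(s); 5 remain; assigned so far: [2]
unit clause [1] forces x1=T; simplify:
  satisfied 3 clause(s); 2 remain; assigned so far: [1, 2]
unit clause [-3] forces x3=F; simplify:
  drop 3 from [3, 4] -> [4]
  satisfied 1 clause(s); 1 remain; assigned so far: [1, 2, 3]
unit clause [4] forces x4=T; simplify:
  satisfied 1 clause(s); 0 remain; assigned so far: [1, 2, 3, 4]

Answer: x1=T x2=F x3=F x4=T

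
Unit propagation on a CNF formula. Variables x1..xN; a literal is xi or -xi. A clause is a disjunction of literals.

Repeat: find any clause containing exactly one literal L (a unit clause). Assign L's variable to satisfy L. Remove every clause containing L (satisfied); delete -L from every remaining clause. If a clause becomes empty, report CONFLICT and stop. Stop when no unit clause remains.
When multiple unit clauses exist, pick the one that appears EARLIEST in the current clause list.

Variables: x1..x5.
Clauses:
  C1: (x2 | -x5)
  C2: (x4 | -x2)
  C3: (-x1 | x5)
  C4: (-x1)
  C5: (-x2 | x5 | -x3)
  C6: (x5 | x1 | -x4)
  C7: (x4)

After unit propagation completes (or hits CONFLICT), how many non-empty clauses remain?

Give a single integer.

Answer: 0

Derivation:
unit clause [-1] forces x1=F; simplify:
  drop 1 from [5, 1, -4] -> [5, -4]
  satisfied 2 clause(s); 5 remain; assigned so far: [1]
unit clause [4] forces x4=T; simplify:
  drop -4 from [5, -4] -> [5]
  satisfied 2 clause(s); 3 remain; assigned so far: [1, 4]
unit clause [5] forces x5=T; simplify:
  drop -5 from [2, -5] -> [2]
  satisfied 2 clause(s); 1 remain; assigned so far: [1, 4, 5]
unit clause [2] forces x2=T; simplify:
  satisfied 1 clause(s); 0 remain; assigned so far: [1, 2, 4, 5]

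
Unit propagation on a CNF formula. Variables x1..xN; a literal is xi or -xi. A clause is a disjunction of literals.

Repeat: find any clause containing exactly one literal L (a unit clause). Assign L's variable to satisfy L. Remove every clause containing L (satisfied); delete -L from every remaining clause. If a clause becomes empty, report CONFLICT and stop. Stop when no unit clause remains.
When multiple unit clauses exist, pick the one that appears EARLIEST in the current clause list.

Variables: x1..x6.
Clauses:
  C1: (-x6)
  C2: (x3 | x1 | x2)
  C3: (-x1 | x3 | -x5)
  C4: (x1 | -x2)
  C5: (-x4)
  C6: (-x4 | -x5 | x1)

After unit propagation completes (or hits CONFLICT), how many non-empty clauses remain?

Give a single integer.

unit clause [-6] forces x6=F; simplify:
  satisfied 1 clause(s); 5 remain; assigned so far: [6]
unit clause [-4] forces x4=F; simplify:
  satisfied 2 clause(s); 3 remain; assigned so far: [4, 6]

Answer: 3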